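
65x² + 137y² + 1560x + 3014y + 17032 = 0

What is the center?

Group the x- and y-terms: 65(x² + 24x) + 137(y² + 22y) = -17032
Completing the square gives 65(x + 12)² + 137(y + 11)² = -17032 + 9360 + 16577 = 8905.
Divide through by 8905 to get (x + 12)²/137 + (y + 11)²/65 = 1.
Ellipse with center (-12, -11).

(-12, -11)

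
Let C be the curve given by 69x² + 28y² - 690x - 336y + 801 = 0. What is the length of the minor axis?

69(x² - 10x) + 28(y² - 12y) = -801
Complete the square: 69(x - 5)² + 28(y - 6)² = -801 + 1725 + 1008 = 1932
Divide by 1932: (x - 5)²/28 + (y - 6)²/69 = 1
Ellipse, center (5, 6), major axis vertical; a² = 69, b² = 28.
b² = 28 so b = 2√7; the minor axis has length 2b = 4√7.

4√7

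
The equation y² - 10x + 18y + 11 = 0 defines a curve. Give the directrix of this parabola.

Only y is squared. Complete the square in y: (y + 9)² = 10(x + 7).
Vertex (-7, -9); 4p = 10 so p = 5/2. Opens right.
Directrix is the vertical line x = h − p = -7 − (5/2) = -19/2.

x = -19/2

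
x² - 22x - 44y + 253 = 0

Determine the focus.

Only x is squared. Complete the square in x: (x - 11)² = 44(y - 3).
Vertex (11, 3); 4p = 44 so p = 11. Opens up.
Focus is p units from the vertex along the axis: (h, k + p).

(11, 14)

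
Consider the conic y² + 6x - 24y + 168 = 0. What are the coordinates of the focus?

(-11/2, 12)

Only y is squared. Complete the square in y: (y - 12)² = -6(x + 4).
Vertex (-4, 12); 4p = -6 so p = -3/2. Opens left.
Focus is p units from the vertex along the axis: (h + p, k).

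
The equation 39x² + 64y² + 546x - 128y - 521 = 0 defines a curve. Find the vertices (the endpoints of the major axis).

Collect terms: 39(x² + 14x) + 64(y² - 2y) = 521
Complete the square: 39(x + 7)² + 64(y - 1)² = 521 + 1911 + 64 = 2496
Dividing both sides by 2496: (x + 7)²/64 + (y - 1)²/39 = 1
Ellipse, center (-7, 1), major axis horizontal; a² = 64, b² = 39.
a = 8. Vertices at (h ± a, k).

(-15, 1) and (1, 1)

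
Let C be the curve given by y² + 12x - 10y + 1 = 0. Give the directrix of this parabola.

Only y is squared. Complete the square in y: (y - 5)² = -12(x - 2).
Vertex (2, 5); 4p = -12 so p = -3. Opens left.
Directrix is the vertical line x = h − p = 2 − (-3) = 5.

x = 5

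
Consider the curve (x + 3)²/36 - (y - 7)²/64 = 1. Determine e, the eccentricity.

e = 5/3

Center (-3, 7). The positive term is the x-term, so the transverse axis is horizontal; a² = 36, b² = 64.
c² = a² + b² = 100, so c = 10.
e = c/a = 10/6 = 5/3.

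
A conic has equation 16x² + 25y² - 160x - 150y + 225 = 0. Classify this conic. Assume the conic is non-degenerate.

No xy term. Coefficients of x² and y² are A = 16, C = 25.
A and C have the same sign but A ≠ C ⇒ ellipse.

ellipse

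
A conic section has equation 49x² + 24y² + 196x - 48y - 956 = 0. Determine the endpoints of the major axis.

(-2, -6) and (-2, 8)

49(x² + 4x) + 24(y² - 2y) = 956
49(x + 2)² + 24(y - 1)² = 956 + 196 + 24 = 1176
Divide through by 1176 to get (x + 2)²/24 + (y - 1)²/49 = 1.
Ellipse, center (-2, 1), major axis vertical; a² = 49, b² = 24.
a = 7. Vertices at (h, k ± a).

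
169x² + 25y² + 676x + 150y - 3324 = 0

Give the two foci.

(-2, -15) and (-2, 9)

Collect terms: 169(x² + 4x) + 25(y² + 6y) = 3324
Complete the square in x and y: 169(x + 2)² + 25(y + 3)² = 3324 + 676 + 225 = 4225
Dividing both sides by 4225: (x + 2)²/25 + (y + 3)²/169 = 1
Ellipse, center (-2, -3), major axis vertical; a² = 169, b² = 25.
c² = a² - b² = 169 - 25 = 144, so c = 12.
Foci lie on the vertical axis through the center: (h, k ± c).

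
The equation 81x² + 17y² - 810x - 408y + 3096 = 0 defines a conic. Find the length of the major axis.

18

Group the x- and y-terms: 81(x² - 10x) + 17(y² - 24y) = -3096
Complete the square: 81(x - 5)² + 17(y - 12)² = -3096 + 2025 + 2448 = 1377
Dividing both sides by 1377: (x - 5)²/17 + (y - 12)²/81 = 1
Ellipse, center (5, 12), major axis vertical; a² = 81, b² = 17.
a² = 81 so a = 9; the major axis has length 2a = 18.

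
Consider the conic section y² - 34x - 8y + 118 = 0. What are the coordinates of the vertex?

Only y is squared. Complete the square in y: (y - 4)² = 34(x - 3).
Vertex (3, 4); 4p = 34 so p = 17/2. Opens right.

(3, 4)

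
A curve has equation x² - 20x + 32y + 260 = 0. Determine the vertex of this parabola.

Only x is squared. Complete the square in x: (x - 10)² = -32(y + 5).
Vertex (10, -5); 4p = -32 so p = -8. Opens down.

(10, -5)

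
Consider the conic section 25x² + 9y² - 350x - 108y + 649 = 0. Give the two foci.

(7, -2) and (7, 14)

Group: 25(x² - 14x) + 9(y² - 12y) = -649
Completing the square gives 25(x - 7)² + 9(y - 6)² = -649 + 1225 + 324 = 900.
Dividing both sides by 900: (x - 7)²/36 + (y - 6)²/100 = 1
Ellipse, center (7, 6), major axis vertical; a² = 100, b² = 36.
c² = a² - b² = 100 - 36 = 64, so c = 8.
Foci lie on the vertical axis through the center: (h, k ± c).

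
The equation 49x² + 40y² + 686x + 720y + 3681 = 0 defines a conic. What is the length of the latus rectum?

80/7

Group the x- and y-terms: 49(x² + 14x) + 40(y² + 18y) = -3681
Completing the square gives 49(x + 7)² + 40(y + 9)² = -3681 + 2401 + 3240 = 1960.
Divide through by 1960 to get (x + 7)²/40 + (y + 9)²/49 = 1.
Ellipse, center (-7, -9), major axis vertical; a² = 49, b² = 40.
Latus rectum length = 2b²/a = 2·40/7 = 80/7.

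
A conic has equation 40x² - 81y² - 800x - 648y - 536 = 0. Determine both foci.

(-1, -4) and (21, -4)

Group the x- and y-terms: 40(x² - 20x) -81(y² + 8y) = 536
Complete the square: 40(x - 10)² -81(y + 4)² = 536 + 4000 - 1296 = 3240
Divide through by 3240 to get (x - 10)²/81 - (y + 4)²/40 = 1.
Hyperbola, center (10, -4), transverse axis horizontal; a² = 81, b² = 40.
c² = a² + b² = 81 + 40 = 121, so c = 11.
Foci lie on the horizontal axis through the center: (h ± c, k).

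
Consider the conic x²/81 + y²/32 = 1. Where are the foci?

Center (0, 0). The larger denominator 81 sits under the x-term, so the major axis is horizontal; a² = 81, b² = 32.
c² = a² - b² = 81 - 32 = 49, so c = 7.
Foci lie on the horizontal axis through the center: (h ± c, k).

(-7, 0) and (7, 0)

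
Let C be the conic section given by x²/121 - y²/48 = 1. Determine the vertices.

(-11, 0) and (11, 0)

Center (0, 0). The positive term is the x-term, so the transverse axis is horizontal; a² = 121, b² = 48.
a = 11. Vertices at (h ± a, k).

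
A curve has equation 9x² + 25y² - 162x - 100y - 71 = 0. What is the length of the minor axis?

12

Group the x- and y-terms: 9(x² - 18x) + 25(y² - 4y) = 71
Complete the square: 9(x - 9)² + 25(y - 2)² = 71 + 729 + 100 = 900
Divide through by 900 to get (x - 9)²/100 + (y - 2)²/36 = 1.
Ellipse, center (9, 2), major axis horizontal; a² = 100, b² = 36.
b² = 36 so b = 6; the minor axis has length 2b = 12.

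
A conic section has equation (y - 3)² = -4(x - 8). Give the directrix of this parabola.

Vertex (8, 3); 4p = -4 so p = -1. Opens left.
Directrix is the vertical line x = h − p = 8 − (-1) = 9.

x = 9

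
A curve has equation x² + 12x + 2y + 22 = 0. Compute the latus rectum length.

Only x is squared. Complete the square in x: (x + 6)² = -2(y - 7).
Vertex (-6, 7); 4p = -2 so p = -1/2. Opens down.
Latus rectum length = |4p| = 2.

2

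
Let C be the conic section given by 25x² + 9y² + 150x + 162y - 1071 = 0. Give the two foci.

Group: 25(x² + 6x) + 9(y² + 18y) = 1071
Complete the square: 25(x + 3)² + 9(y + 9)² = 1071 + 225 + 729 = 2025
Dividing both sides by 2025: (x + 3)²/81 + (y + 9)²/225 = 1
Ellipse, center (-3, -9), major axis vertical; a² = 225, b² = 81.
c² = a² - b² = 225 - 81 = 144, so c = 12.
Foci lie on the vertical axis through the center: (h, k ± c).

(-3, -21) and (-3, 3)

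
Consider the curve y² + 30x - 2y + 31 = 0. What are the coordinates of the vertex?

Only y is squared. Complete the square in y: (y - 1)² = -30(x + 1).
Vertex (-1, 1); 4p = -30 so p = -15/2. Opens left.

(-1, 1)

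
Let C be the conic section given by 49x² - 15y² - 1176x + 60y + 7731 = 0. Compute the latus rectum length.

30/7

Collect terms: 49(x² - 24x) -15(y² - 4y) = -7731
49(x - 12)² -15(y - 2)² = -7731 + 7056 - 60 = -735
Dividing both sides by -735: (y - 2)²/49 - (x - 12)²/15 = 1
Hyperbola, center (12, 2), transverse axis vertical; a² = 49, b² = 15.
Latus rectum length = 2b²/a = 2·15/7 = 30/7.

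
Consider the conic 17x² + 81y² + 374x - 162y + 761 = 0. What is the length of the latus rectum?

34/9

Rearranging, 17(x² + 22x) + 81(y² - 2y) = -761.
Complete the square in x and y: 17(x + 11)² + 81(y - 1)² = -761 + 2057 + 81 = 1377
Dividing both sides by 1377: (x + 11)²/81 + (y - 1)²/17 = 1
Ellipse, center (-11, 1), major axis horizontal; a² = 81, b² = 17.
Latus rectum length = 2b²/a = 2·17/9 = 34/9.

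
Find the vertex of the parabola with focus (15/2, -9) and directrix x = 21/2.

The vertex is the midpoint between the focus and the directrix along the axis of symmetry.
Axis is horizontal (directrix is vertical). Vertex x-coordinate = (15/2 + 21/2)/2 = 9; y-coordinate = -9.

(9, -9)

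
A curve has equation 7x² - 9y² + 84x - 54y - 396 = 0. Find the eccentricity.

e = 4/3

Rearranging, 7(x² + 12x) -9(y² + 6y) = 396.
Complete the square in x and y: 7(x + 6)² -9(y + 3)² = 396 + 252 - 81 = 567
Divide through by 567 to get (x + 6)²/81 - (y + 3)²/63 = 1.
Hyperbola, center (-6, -3), transverse axis horizontal; a² = 81, b² = 63.
c² = a² + b² = 144, so c = 12.
e = c/a = 12/9 = 4/3.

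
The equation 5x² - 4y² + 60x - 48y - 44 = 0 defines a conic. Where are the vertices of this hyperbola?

(-10, -6) and (-2, -6)

5(x² + 12x) -4(y² + 12y) = 44
Complete the square: 5(x + 6)² -4(y + 6)² = 44 + 180 - 144 = 80
Dividing both sides by 80: (x + 6)²/16 - (y + 6)²/20 = 1
Hyperbola, center (-6, -6), transverse axis horizontal; a² = 16, b² = 20.
a = 4. Vertices at (h ± a, k).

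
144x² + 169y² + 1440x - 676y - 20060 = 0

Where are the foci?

(-10, 2) and (0, 2)

Group the x- and y-terms: 144(x² + 10x) + 169(y² - 4y) = 20060
Complete the square in x and y: 144(x + 5)² + 169(y - 2)² = 20060 + 3600 + 676 = 24336
Dividing both sides by 24336: (x + 5)²/169 + (y - 2)²/144 = 1
Ellipse, center (-5, 2), major axis horizontal; a² = 169, b² = 144.
c² = a² - b² = 169 - 144 = 25, so c = 5.
Foci lie on the horizontal axis through the center: (h ± c, k).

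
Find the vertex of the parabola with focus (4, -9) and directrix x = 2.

(3, -9)

The vertex is the midpoint between the focus and the directrix along the axis of symmetry.
Axis is horizontal (directrix is vertical). Vertex x-coordinate = (4 + 2)/2 = 3; y-coordinate = -9.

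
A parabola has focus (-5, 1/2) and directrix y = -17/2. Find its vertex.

(-5, -4)

The vertex is the midpoint between the focus and the directrix along the axis of symmetry.
Axis is vertical (directrix is horizontal). Vertex y-coordinate = (1/2 + (-17/2))/2 = -4; x-coordinate = -5.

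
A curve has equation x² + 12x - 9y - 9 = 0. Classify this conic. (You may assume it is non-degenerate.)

No xy term. Coefficients of x² and y² are A = 1, C = 0.
Exactly one squared variable ⇒ parabola.

parabola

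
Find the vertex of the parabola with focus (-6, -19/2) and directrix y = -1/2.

(-6, -5)

The vertex is the midpoint between the focus and the directrix along the axis of symmetry.
Axis is vertical (directrix is horizontal). Vertex y-coordinate = (-19/2 + (-1/2))/2 = -5; x-coordinate = -6.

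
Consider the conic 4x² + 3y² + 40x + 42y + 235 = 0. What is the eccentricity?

Group: 4(x² + 10x) + 3(y² + 14y) = -235
4(x + 5)² + 3(y + 7)² = -235 + 100 + 147 = 12
Dividing both sides by 12: (x + 5)²/3 + (y + 7)²/4 = 1
Ellipse, center (-5, -7), major axis vertical; a² = 4, b² = 3.
c² = a² - b² = 1, so c = 1.
e = c/a = 1/2.

e = 1/2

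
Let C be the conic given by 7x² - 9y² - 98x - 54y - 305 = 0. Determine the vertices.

Group: 7(x² - 14x) -9(y² + 6y) = 305
Completing the square gives 7(x - 7)² -9(y + 3)² = 305 + 343 - 81 = 567.
Dividing both sides by 567: (x - 7)²/81 - (y + 3)²/63 = 1
Hyperbola, center (7, -3), transverse axis horizontal; a² = 81, b² = 63.
a = 9. Vertices at (h ± a, k).

(-2, -3) and (16, -3)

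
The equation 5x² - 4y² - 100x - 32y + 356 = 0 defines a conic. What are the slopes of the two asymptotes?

Rearranging, 5(x² - 20x) -4(y² + 8y) = -356.
Complete the square in x and y: 5(x - 10)² -4(y + 4)² = -356 + 500 - 64 = 80
Divide by 80: (x - 10)²/16 - (y + 4)²/20 = 1
Hyperbola, center (10, -4), transverse axis horizontal; a² = 16, b² = 20.
For a horizontal hyperbola the asymptotes have slope ±b/a.
Here that is ±2√5/4 = ±√5/2.

√5/2 and -√5/2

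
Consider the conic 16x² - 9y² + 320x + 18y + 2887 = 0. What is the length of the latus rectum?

27/2

Group the x- and y-terms: 16(x² + 20x) -9(y² - 2y) = -2887
Complete the square in x and y: 16(x + 10)² -9(y - 1)² = -2887 + 1600 - 9 = -1296
Divide by -1296: (y - 1)²/144 - (x + 10)²/81 = 1
Hyperbola, center (-10, 1), transverse axis vertical; a² = 144, b² = 81.
Latus rectum length = 2b²/a = 2·81/12 = 27/2.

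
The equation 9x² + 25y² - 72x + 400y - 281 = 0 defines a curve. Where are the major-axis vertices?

(-11, -8) and (19, -8)

9(x² - 8x) + 25(y² + 16y) = 281
Completing the square gives 9(x - 4)² + 25(y + 8)² = 281 + 144 + 1600 = 2025.
Dividing both sides by 2025: (x - 4)²/225 + (y + 8)²/81 = 1
Ellipse, center (4, -8), major axis horizontal; a² = 225, b² = 81.
a = 15. Vertices at (h ± a, k).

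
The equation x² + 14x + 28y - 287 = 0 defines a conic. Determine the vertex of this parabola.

(-7, 12)

Only x is squared. Complete the square in x: (x + 7)² = -28(y - 12).
Vertex (-7, 12); 4p = -28 so p = -7. Opens down.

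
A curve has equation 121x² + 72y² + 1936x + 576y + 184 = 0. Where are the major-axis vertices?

121(x² + 16x) + 72(y² + 8y) = -184
Complete the square in x and y: 121(x + 8)² + 72(y + 4)² = -184 + 7744 + 1152 = 8712
Divide through by 8712 to get (x + 8)²/72 + (y + 4)²/121 = 1.
Ellipse, center (-8, -4), major axis vertical; a² = 121, b² = 72.
a = 11. Vertices at (h, k ± a).

(-8, -15) and (-8, 7)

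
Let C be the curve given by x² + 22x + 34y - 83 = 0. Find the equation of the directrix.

Only x is squared. Complete the square in x: (x + 11)² = -34(y - 6).
Vertex (-11, 6); 4p = -34 so p = -17/2. Opens down.
Directrix is the horizontal line y = k − p = 6 − (-17/2) = 29/2.

y = 29/2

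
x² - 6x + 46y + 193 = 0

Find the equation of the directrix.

Only x is squared. Complete the square in x: (x - 3)² = -46(y + 4).
Vertex (3, -4); 4p = -46 so p = -23/2. Opens down.
Directrix is the horizontal line y = k − p = -4 − (-23/2) = 15/2.

y = 15/2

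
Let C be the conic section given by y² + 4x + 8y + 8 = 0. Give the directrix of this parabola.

x = 3

Only y is squared. Complete the square in y: (y + 4)² = -4(x - 2).
Vertex (2, -4); 4p = -4 so p = -1. Opens left.
Directrix is the vertical line x = h − p = 2 − (-1) = 3.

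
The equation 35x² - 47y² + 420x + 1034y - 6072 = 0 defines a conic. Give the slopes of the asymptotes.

√1645/47 and -√1645/47

Group the x- and y-terms: 35(x² + 12x) -47(y² - 22y) = 6072
Completing the square gives 35(x + 6)² -47(y - 11)² = 6072 + 1260 - 5687 = 1645.
Divide by 1645: (x + 6)²/47 - (y - 11)²/35 = 1
Hyperbola, center (-6, 11), transverse axis horizontal; a² = 47, b² = 35.
For a horizontal hyperbola the asymptotes have slope ±b/a.
Here that is ±√35/√47 = ±√1645/47.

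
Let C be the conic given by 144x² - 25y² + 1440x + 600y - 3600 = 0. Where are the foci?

144(x² + 10x) -25(y² - 24y) = 3600
Complete the square: 144(x + 5)² -25(y - 12)² = 3600 + 3600 - 3600 = 3600
Divide through by 3600 to get (x + 5)²/25 - (y - 12)²/144 = 1.
Hyperbola, center (-5, 12), transverse axis horizontal; a² = 25, b² = 144.
c² = a² + b² = 25 + 144 = 169, so c = 13.
Foci lie on the horizontal axis through the center: (h ± c, k).

(-18, 12) and (8, 12)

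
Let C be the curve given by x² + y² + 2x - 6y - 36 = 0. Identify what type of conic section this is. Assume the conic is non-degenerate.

circle

No xy term. Coefficients of x² and y² are A = 1, C = 1.
A = C (same sign) ⇒ circle.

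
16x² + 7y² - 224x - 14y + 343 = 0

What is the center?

16(x² - 14x) + 7(y² - 2y) = -343
Complete the square: 16(x - 7)² + 7(y - 1)² = -343 + 784 + 7 = 448
Dividing both sides by 448: (x - 7)²/28 + (y - 1)²/64 = 1
Ellipse with center (7, 1).

(7, 1)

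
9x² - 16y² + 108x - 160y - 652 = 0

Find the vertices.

(-14, -5) and (2, -5)

Group: 9(x² + 12x) -16(y² + 10y) = 652
Complete the square: 9(x + 6)² -16(y + 5)² = 652 + 324 - 400 = 576
Dividing both sides by 576: (x + 6)²/64 - (y + 5)²/36 = 1
Hyperbola, center (-6, -5), transverse axis horizontal; a² = 64, b² = 36.
a = 8. Vertices at (h ± a, k).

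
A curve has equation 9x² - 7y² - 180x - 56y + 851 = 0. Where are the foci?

(10, -8) and (10, 0)

Group: 9(x² - 20x) -7(y² + 8y) = -851
Complete the square in x and y: 9(x - 10)² -7(y + 4)² = -851 + 900 - 112 = -63
Dividing both sides by -63: (y + 4)²/9 - (x - 10)²/7 = 1
Hyperbola, center (10, -4), transverse axis vertical; a² = 9, b² = 7.
c² = a² + b² = 9 + 7 = 16, so c = 4.
Foci lie on the vertical axis through the center: (h, k ± c).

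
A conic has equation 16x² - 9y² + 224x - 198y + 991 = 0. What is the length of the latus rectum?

27/2

Group the x- and y-terms: 16(x² + 14x) -9(y² + 22y) = -991
Complete the square in x and y: 16(x + 7)² -9(y + 11)² = -991 + 784 - 1089 = -1296
Divide through by -1296 to get (y + 11)²/144 - (x + 7)²/81 = 1.
Hyperbola, center (-7, -11), transverse axis vertical; a² = 144, b² = 81.
Latus rectum length = 2b²/a = 2·81/12 = 27/2.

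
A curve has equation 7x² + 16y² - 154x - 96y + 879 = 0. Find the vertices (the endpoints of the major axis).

(7, 3) and (15, 3)

Group: 7(x² - 22x) + 16(y² - 6y) = -879
Completing the square gives 7(x - 11)² + 16(y - 3)² = -879 + 847 + 144 = 112.
Dividing both sides by 112: (x - 11)²/16 + (y - 3)²/7 = 1
Ellipse, center (11, 3), major axis horizontal; a² = 16, b² = 7.
a = 4. Vertices at (h ± a, k).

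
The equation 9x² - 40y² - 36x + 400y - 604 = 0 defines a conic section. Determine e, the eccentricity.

9(x² - 4x) -40(y² - 10y) = 604
Completing the square gives 9(x - 2)² -40(y - 5)² = 604 + 36 - 1000 = -360.
Divide by -360: (y - 5)²/9 - (x - 2)²/40 = 1
Hyperbola, center (2, 5), transverse axis vertical; a² = 9, b² = 40.
c² = a² + b² = 49, so c = 7.
e = c/a = 7/3.

e = 7/3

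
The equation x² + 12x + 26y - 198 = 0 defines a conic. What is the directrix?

Only x is squared. Complete the square in x: (x + 6)² = -26(y - 9).
Vertex (-6, 9); 4p = -26 so p = -13/2. Opens down.
Directrix is the horizontal line y = k − p = 9 − (-13/2) = 31/2.

y = 31/2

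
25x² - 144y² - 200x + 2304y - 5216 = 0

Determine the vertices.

Collect terms: 25(x² - 8x) -144(y² - 16y) = 5216
Complete the square: 25(x - 4)² -144(y - 8)² = 5216 + 400 - 9216 = -3600
Divide through by -3600 to get (y - 8)²/25 - (x - 4)²/144 = 1.
Hyperbola, center (4, 8), transverse axis vertical; a² = 25, b² = 144.
a = 5. Vertices at (h, k ± a).

(4, 3) and (4, 13)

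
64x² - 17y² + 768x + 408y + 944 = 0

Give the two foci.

(-6, 3) and (-6, 21)

Group: 64(x² + 12x) -17(y² - 24y) = -944
Complete the square in x and y: 64(x + 6)² -17(y - 12)² = -944 + 2304 - 2448 = -1088
Divide through by -1088 to get (y - 12)²/64 - (x + 6)²/17 = 1.
Hyperbola, center (-6, 12), transverse axis vertical; a² = 64, b² = 17.
c² = a² + b² = 64 + 17 = 81, so c = 9.
Foci lie on the vertical axis through the center: (h, k ± c).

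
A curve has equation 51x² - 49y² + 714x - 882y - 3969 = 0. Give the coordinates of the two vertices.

Rearranging, 51(x² + 14x) -49(y² + 18y) = 3969.
Complete the square in x and y: 51(x + 7)² -49(y + 9)² = 3969 + 2499 - 3969 = 2499
Dividing both sides by 2499: (x + 7)²/49 - (y + 9)²/51 = 1
Hyperbola, center (-7, -9), transverse axis horizontal; a² = 49, b² = 51.
a = 7. Vertices at (h ± a, k).

(-14, -9) and (0, -9)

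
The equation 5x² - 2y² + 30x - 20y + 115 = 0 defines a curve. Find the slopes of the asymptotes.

Rearranging, 5(x² + 6x) -2(y² + 10y) = -115.
Completing the square gives 5(x + 3)² -2(y + 5)² = -115 + 45 - 50 = -120.
Divide by -120: (y + 5)²/60 - (x + 3)²/24 = 1
Hyperbola, center (-3, -5), transverse axis vertical; a² = 60, b² = 24.
For a vertical hyperbola the asymptotes have slope ±a/b.
Here that is ±2√15/2√6 = ±√10/2.

√10/2 and -√10/2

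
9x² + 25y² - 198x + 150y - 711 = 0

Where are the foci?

(-1, -3) and (23, -3)

9(x² - 22x) + 25(y² + 6y) = 711
Complete the square: 9(x - 11)² + 25(y + 3)² = 711 + 1089 + 225 = 2025
Divide through by 2025 to get (x - 11)²/225 + (y + 3)²/81 = 1.
Ellipse, center (11, -3), major axis horizontal; a² = 225, b² = 81.
c² = a² - b² = 225 - 81 = 144, so c = 12.
Foci lie on the horizontal axis through the center: (h ± c, k).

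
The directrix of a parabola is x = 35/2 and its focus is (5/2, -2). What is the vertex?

(10, -2)

The vertex is the midpoint between the focus and the directrix along the axis of symmetry.
Axis is horizontal (directrix is vertical). Vertex x-coordinate = (5/2 + 35/2)/2 = 10; y-coordinate = -2.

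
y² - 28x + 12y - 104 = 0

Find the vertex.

Only y is squared. Complete the square in y: (y + 6)² = 28(x + 5).
Vertex (-5, -6); 4p = 28 so p = 7. Opens right.

(-5, -6)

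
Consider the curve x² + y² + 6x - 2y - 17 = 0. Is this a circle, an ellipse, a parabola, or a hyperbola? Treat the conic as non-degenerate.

No xy term. Coefficients of x² and y² are A = 1, C = 1.
A = C (same sign) ⇒ circle.

circle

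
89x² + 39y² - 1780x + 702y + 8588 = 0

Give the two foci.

89(x² - 20x) + 39(y² + 18y) = -8588
Complete the square in x and y: 89(x - 10)² + 39(y + 9)² = -8588 + 8900 + 3159 = 3471
Divide by 3471: (x - 10)²/39 + (y + 9)²/89 = 1
Ellipse, center (10, -9), major axis vertical; a² = 89, b² = 39.
c² = a² - b² = 89 - 39 = 50, so c = 5√2.
Foci lie on the vertical axis through the center: (h, k ± c).

(10, -9 - 5√2) and (10, -9 + 5√2)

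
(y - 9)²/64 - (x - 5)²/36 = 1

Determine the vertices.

(5, 1) and (5, 17)

Center (5, 9). The positive term is the y-term, so the transverse axis is vertical; a² = 64, b² = 36.
a = 8. Vertices at (h, k ± a).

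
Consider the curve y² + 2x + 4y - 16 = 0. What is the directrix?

x = 21/2

Only y is squared. Complete the square in y: (y + 2)² = -2(x - 10).
Vertex (10, -2); 4p = -2 so p = -1/2. Opens left.
Directrix is the vertical line x = h − p = 10 − (-1/2) = 21/2.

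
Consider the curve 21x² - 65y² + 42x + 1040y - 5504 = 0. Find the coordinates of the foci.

(-1 - √86, 8) and (-1 + √86, 8)

21(x² + 2x) -65(y² - 16y) = 5504
21(x + 1)² -65(y - 8)² = 5504 + 21 - 4160 = 1365
Divide by 1365: (x + 1)²/65 - (y - 8)²/21 = 1
Hyperbola, center (-1, 8), transverse axis horizontal; a² = 65, b² = 21.
c² = a² + b² = 65 + 21 = 86, so c = √86.
Foci lie on the horizontal axis through the center: (h ± c, k).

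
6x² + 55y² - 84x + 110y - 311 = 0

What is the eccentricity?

e = 7√55/55

6(x² - 14x) + 55(y² + 2y) = 311
Completing the square gives 6(x - 7)² + 55(y + 1)² = 311 + 294 + 55 = 660.
Divide through by 660 to get (x - 7)²/110 + (y + 1)²/12 = 1.
Ellipse, center (7, -1), major axis horizontal; a² = 110, b² = 12.
c² = a² - b² = 98, so c = 7√2.
e = c/a = 7√2/√110 = 7√55/55.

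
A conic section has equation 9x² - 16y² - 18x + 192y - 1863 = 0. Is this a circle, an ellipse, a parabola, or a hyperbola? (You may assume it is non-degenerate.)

No xy term. Coefficients of x² and y² are A = 9, C = -16.
A and C have opposite signs ⇒ hyperbola.

hyperbola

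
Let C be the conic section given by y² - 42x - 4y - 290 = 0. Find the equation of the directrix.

Only y is squared. Complete the square in y: (y - 2)² = 42(x + 7).
Vertex (-7, 2); 4p = 42 so p = 21/2. Opens right.
Directrix is the vertical line x = h − p = -7 − (21/2) = -35/2.

x = -35/2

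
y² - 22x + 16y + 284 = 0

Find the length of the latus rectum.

Only y is squared. Complete the square in y: (y + 8)² = 22(x - 10).
Vertex (10, -8); 4p = 22 so p = 11/2. Opens right.
Latus rectum length = |4p| = 22.

22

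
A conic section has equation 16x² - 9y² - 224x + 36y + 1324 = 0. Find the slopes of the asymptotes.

4/3 and -4/3

Group: 16(x² - 14x) -9(y² - 4y) = -1324
Complete the square in x and y: 16(x - 7)² -9(y - 2)² = -1324 + 784 - 36 = -576
Divide by -576: (y - 2)²/64 - (x - 7)²/36 = 1
Hyperbola, center (7, 2), transverse axis vertical; a² = 64, b² = 36.
For a vertical hyperbola the asymptotes have slope ±a/b.
Here that is ±8/6 = ±4/3.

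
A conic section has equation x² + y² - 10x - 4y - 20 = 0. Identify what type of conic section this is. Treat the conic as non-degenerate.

No xy term. Coefficients of x² and y² are A = 1, C = 1.
A = C (same sign) ⇒ circle.

circle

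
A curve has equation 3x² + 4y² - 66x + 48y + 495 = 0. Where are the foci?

3(x² - 22x) + 4(y² + 12y) = -495
3(x - 11)² + 4(y + 6)² = -495 + 363 + 144 = 12
Dividing both sides by 12: (x - 11)²/4 + (y + 6)²/3 = 1
Ellipse, center (11, -6), major axis horizontal; a² = 4, b² = 3.
c² = a² - b² = 4 - 3 = 1, so c = 1.
Foci lie on the horizontal axis through the center: (h ± c, k).

(10, -6) and (12, -6)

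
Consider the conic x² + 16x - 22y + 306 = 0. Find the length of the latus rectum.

Only x is squared. Complete the square in x: (x + 8)² = 22(y - 11).
Vertex (-8, 11); 4p = 22 so p = 11/2. Opens up.
Latus rectum length = |4p| = 22.

22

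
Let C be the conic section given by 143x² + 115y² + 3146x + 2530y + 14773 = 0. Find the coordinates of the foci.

Group the x- and y-terms: 143(x² + 22x) + 115(y² + 22y) = -14773
143(x + 11)² + 115(y + 11)² = -14773 + 17303 + 13915 = 16445
Divide by 16445: (x + 11)²/115 + (y + 11)²/143 = 1
Ellipse, center (-11, -11), major axis vertical; a² = 143, b² = 115.
c² = a² - b² = 143 - 115 = 28, so c = 2√7.
Foci lie on the vertical axis through the center: (h, k ± c).

(-11, -11 - 2√7) and (-11, -11 + 2√7)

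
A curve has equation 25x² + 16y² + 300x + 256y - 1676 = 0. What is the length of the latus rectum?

25(x² + 12x) + 16(y² + 16y) = 1676
Complete the square: 25(x + 6)² + 16(y + 8)² = 1676 + 900 + 1024 = 3600
Divide through by 3600 to get (x + 6)²/144 + (y + 8)²/225 = 1.
Ellipse, center (-6, -8), major axis vertical; a² = 225, b² = 144.
Latus rectum length = 2b²/a = 2·144/15 = 96/5.

96/5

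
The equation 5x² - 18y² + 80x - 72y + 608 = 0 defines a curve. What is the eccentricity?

Collect terms: 5(x² + 16x) -18(y² + 4y) = -608
Complete the square: 5(x + 8)² -18(y + 2)² = -608 + 320 - 72 = -360
Divide through by -360 to get (y + 2)²/20 - (x + 8)²/72 = 1.
Hyperbola, center (-8, -2), transverse axis vertical; a² = 20, b² = 72.
c² = a² + b² = 92, so c = 2√23.
e = c/a = 2√23/2√5 = √115/5.

e = √115/5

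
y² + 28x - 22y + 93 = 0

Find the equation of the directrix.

Only y is squared. Complete the square in y: (y - 11)² = -28(x - 1).
Vertex (1, 11); 4p = -28 so p = -7. Opens left.
Directrix is the vertical line x = h − p = 1 − (-7) = 8.

x = 8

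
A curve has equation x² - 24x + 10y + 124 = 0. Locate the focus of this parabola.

(12, -1/2)

Only x is squared. Complete the square in x: (x - 12)² = -10(y - 2).
Vertex (12, 2); 4p = -10 so p = -5/2. Opens down.
Focus is p units from the vertex along the axis: (h, k + p).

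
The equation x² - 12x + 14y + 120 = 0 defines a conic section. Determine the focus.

(6, -19/2)

Only x is squared. Complete the square in x: (x - 6)² = -14(y + 6).
Vertex (6, -6); 4p = -14 so p = -7/2. Opens down.
Focus is p units from the vertex along the axis: (h, k + p).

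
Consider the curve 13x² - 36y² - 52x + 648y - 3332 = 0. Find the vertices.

Group: 13(x² - 4x) -36(y² - 18y) = 3332
Complete the square: 13(x - 2)² -36(y - 9)² = 3332 + 52 - 2916 = 468
Divide by 468: (x - 2)²/36 - (y - 9)²/13 = 1
Hyperbola, center (2, 9), transverse axis horizontal; a² = 36, b² = 13.
a = 6. Vertices at (h ± a, k).

(-4, 9) and (8, 9)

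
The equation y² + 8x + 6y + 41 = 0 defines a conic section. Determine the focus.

(-6, -3)

Only y is squared. Complete the square in y: (y + 3)² = -8(x + 4).
Vertex (-4, -3); 4p = -8 so p = -2. Opens left.
Focus is p units from the vertex along the axis: (h + p, k).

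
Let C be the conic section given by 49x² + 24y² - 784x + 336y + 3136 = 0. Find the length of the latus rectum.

48/7

Group the x- and y-terms: 49(x² - 16x) + 24(y² + 14y) = -3136
Complete the square in x and y: 49(x - 8)² + 24(y + 7)² = -3136 + 3136 + 1176 = 1176
Divide by 1176: (x - 8)²/24 + (y + 7)²/49 = 1
Ellipse, center (8, -7), major axis vertical; a² = 49, b² = 24.
Latus rectum length = 2b²/a = 2·24/7 = 48/7.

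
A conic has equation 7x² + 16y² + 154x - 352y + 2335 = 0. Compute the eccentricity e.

7(x² + 22x) + 16(y² - 22y) = -2335
Completing the square gives 7(x + 11)² + 16(y - 11)² = -2335 + 847 + 1936 = 448.
Divide by 448: (x + 11)²/64 + (y - 11)²/28 = 1
Ellipse, center (-11, 11), major axis horizontal; a² = 64, b² = 28.
c² = a² - b² = 36, so c = 6.
e = c/a = 6/8 = 3/4.

e = 3/4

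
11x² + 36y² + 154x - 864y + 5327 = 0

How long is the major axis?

12

11(x² + 14x) + 36(y² - 24y) = -5327
11(x + 7)² + 36(y - 12)² = -5327 + 539 + 5184 = 396
Dividing both sides by 396: (x + 7)²/36 + (y - 12)²/11 = 1
Ellipse, center (-7, 12), major axis horizontal; a² = 36, b² = 11.
a² = 36 so a = 6; the major axis has length 2a = 12.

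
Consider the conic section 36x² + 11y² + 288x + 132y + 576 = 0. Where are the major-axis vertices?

Rearranging, 36(x² + 8x) + 11(y² + 12y) = -576.
36(x + 4)² + 11(y + 6)² = -576 + 576 + 396 = 396
Dividing both sides by 396: (x + 4)²/11 + (y + 6)²/36 = 1
Ellipse, center (-4, -6), major axis vertical; a² = 36, b² = 11.
a = 6. Vertices at (h, k ± a).

(-4, -12) and (-4, 0)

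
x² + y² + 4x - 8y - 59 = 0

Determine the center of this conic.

Group the x- and y-terms: (x² + 4x) + (y² - 8y) = 59
(x + 2)² + (y - 4)² = 59 + 4 + 16 = 79
So (x + 2)² + (y - 4)² = 79.
Circle centered at (-2, 4) with r² = 79.

(-2, 4)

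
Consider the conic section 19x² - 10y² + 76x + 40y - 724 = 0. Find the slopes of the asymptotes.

19(x² + 4x) -10(y² - 4y) = 724
Complete the square: 19(x + 2)² -10(y - 2)² = 724 + 76 - 40 = 760
Divide by 760: (x + 2)²/40 - (y - 2)²/76 = 1
Hyperbola, center (-2, 2), transverse axis horizontal; a² = 40, b² = 76.
For a horizontal hyperbola the asymptotes have slope ±b/a.
Here that is ±2√19/2√10 = ±√190/10.

√190/10 and -√190/10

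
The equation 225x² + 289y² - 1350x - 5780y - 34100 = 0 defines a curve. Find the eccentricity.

Group: 225(x² - 6x) + 289(y² - 20y) = 34100
Complete the square in x and y: 225(x - 3)² + 289(y - 10)² = 34100 + 2025 + 28900 = 65025
Dividing both sides by 65025: (x - 3)²/289 + (y - 10)²/225 = 1
Ellipse, center (3, 10), major axis horizontal; a² = 289, b² = 225.
c² = a² - b² = 64, so c = 8.
e = c/a = 8/17.

e = 8/17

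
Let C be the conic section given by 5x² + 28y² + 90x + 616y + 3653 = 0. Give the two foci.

(-9 - √23, -11) and (-9 + √23, -11)

Rearranging, 5(x² + 18x) + 28(y² + 22y) = -3653.
Complete the square in x and y: 5(x + 9)² + 28(y + 11)² = -3653 + 405 + 3388 = 140
Divide through by 140 to get (x + 9)²/28 + (y + 11)²/5 = 1.
Ellipse, center (-9, -11), major axis horizontal; a² = 28, b² = 5.
c² = a² - b² = 28 - 5 = 23, so c = √23.
Foci lie on the horizontal axis through the center: (h ± c, k).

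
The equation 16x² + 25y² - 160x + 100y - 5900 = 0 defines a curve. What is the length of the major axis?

Collect terms: 16(x² - 10x) + 25(y² + 4y) = 5900
Completing the square gives 16(x - 5)² + 25(y + 2)² = 5900 + 400 + 100 = 6400.
Divide through by 6400 to get (x - 5)²/400 + (y + 2)²/256 = 1.
Ellipse, center (5, -2), major axis horizontal; a² = 400, b² = 256.
a² = 400 so a = 20; the major axis has length 2a = 40.

40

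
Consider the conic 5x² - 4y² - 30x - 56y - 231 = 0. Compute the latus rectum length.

5(x² - 6x) -4(y² + 14y) = 231
5(x - 3)² -4(y + 7)² = 231 + 45 - 196 = 80
Divide through by 80 to get (x - 3)²/16 - (y + 7)²/20 = 1.
Hyperbola, center (3, -7), transverse axis horizontal; a² = 16, b² = 20.
Latus rectum length = 2b²/a = 2·20/4 = 10.

10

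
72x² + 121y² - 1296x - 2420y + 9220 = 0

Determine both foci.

(2, 10) and (16, 10)

Group: 72(x² - 18x) + 121(y² - 20y) = -9220
Completing the square gives 72(x - 9)² + 121(y - 10)² = -9220 + 5832 + 12100 = 8712.
Divide by 8712: (x - 9)²/121 + (y - 10)²/72 = 1
Ellipse, center (9, 10), major axis horizontal; a² = 121, b² = 72.
c² = a² - b² = 121 - 72 = 49, so c = 7.
Foci lie on the horizontal axis through the center: (h ± c, k).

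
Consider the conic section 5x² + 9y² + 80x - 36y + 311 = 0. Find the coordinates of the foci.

5(x² + 16x) + 9(y² - 4y) = -311
Completing the square gives 5(x + 8)² + 9(y - 2)² = -311 + 320 + 36 = 45.
Divide by 45: (x + 8)²/9 + (y - 2)²/5 = 1
Ellipse, center (-8, 2), major axis horizontal; a² = 9, b² = 5.
c² = a² - b² = 9 - 5 = 4, so c = 2.
Foci lie on the horizontal axis through the center: (h ± c, k).

(-10, 2) and (-6, 2)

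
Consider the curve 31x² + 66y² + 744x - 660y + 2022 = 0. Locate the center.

31(x² + 24x) + 66(y² - 10y) = -2022
Complete the square in x and y: 31(x + 12)² + 66(y - 5)² = -2022 + 4464 + 1650 = 4092
Dividing both sides by 4092: (x + 12)²/132 + (y - 5)²/62 = 1
Ellipse with center (-12, 5).

(-12, 5)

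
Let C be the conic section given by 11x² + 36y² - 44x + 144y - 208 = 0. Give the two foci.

Rearranging, 11(x² - 4x) + 36(y² + 4y) = 208.
11(x - 2)² + 36(y + 2)² = 208 + 44 + 144 = 396
Divide by 396: (x - 2)²/36 + (y + 2)²/11 = 1
Ellipse, center (2, -2), major axis horizontal; a² = 36, b² = 11.
c² = a² - b² = 36 - 11 = 25, so c = 5.
Foci lie on the horizontal axis through the center: (h ± c, k).

(-3, -2) and (7, -2)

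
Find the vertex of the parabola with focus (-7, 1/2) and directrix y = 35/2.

The vertex is the midpoint between the focus and the directrix along the axis of symmetry.
Axis is vertical (directrix is horizontal). Vertex y-coordinate = (1/2 + 35/2)/2 = 9; x-coordinate = -7.

(-7, 9)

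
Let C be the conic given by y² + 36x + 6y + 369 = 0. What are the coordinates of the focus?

Only y is squared. Complete the square in y: (y + 3)² = -36(x + 10).
Vertex (-10, -3); 4p = -36 so p = -9. Opens left.
Focus is p units from the vertex along the axis: (h + p, k).

(-19, -3)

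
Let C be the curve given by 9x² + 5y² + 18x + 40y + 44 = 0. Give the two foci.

Rearranging, 9(x² + 2x) + 5(y² + 8y) = -44.
Completing the square gives 9(x + 1)² + 5(y + 4)² = -44 + 9 + 80 = 45.
Dividing both sides by 45: (x + 1)²/5 + (y + 4)²/9 = 1
Ellipse, center (-1, -4), major axis vertical; a² = 9, b² = 5.
c² = a² - b² = 9 - 5 = 4, so c = 2.
Foci lie on the vertical axis through the center: (h, k ± c).

(-1, -6) and (-1, -2)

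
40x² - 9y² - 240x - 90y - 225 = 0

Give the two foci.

Group the x- and y-terms: 40(x² - 6x) -9(y² + 10y) = 225
Complete the square in x and y: 40(x - 3)² -9(y + 5)² = 225 + 360 - 225 = 360
Dividing both sides by 360: (x - 3)²/9 - (y + 5)²/40 = 1
Hyperbola, center (3, -5), transverse axis horizontal; a² = 9, b² = 40.
c² = a² + b² = 9 + 40 = 49, so c = 7.
Foci lie on the horizontal axis through the center: (h ± c, k).

(-4, -5) and (10, -5)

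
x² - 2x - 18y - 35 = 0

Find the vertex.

(1, -2)

Only x is squared. Complete the square in x: (x - 1)² = 18(y + 2).
Vertex (1, -2); 4p = 18 so p = 9/2. Opens up.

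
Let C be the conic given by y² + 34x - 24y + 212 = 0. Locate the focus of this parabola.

Only y is squared. Complete the square in y: (y - 12)² = -34(x + 2).
Vertex (-2, 12); 4p = -34 so p = -17/2. Opens left.
Focus is p units from the vertex along the axis: (h + p, k).

(-21/2, 12)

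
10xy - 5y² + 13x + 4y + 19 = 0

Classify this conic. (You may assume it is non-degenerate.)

hyperbola

A = 0, B = 10, C = -5.
Discriminant B² − 4AC = 10² − 4·0·(-5) = 100.
B² − 4AC > 0 ⇒ hyperbola.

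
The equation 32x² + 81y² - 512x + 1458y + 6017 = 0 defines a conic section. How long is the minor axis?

8√2

32(x² - 16x) + 81(y² + 18y) = -6017
Complete the square: 32(x - 8)² + 81(y + 9)² = -6017 + 2048 + 6561 = 2592
Divide through by 2592 to get (x - 8)²/81 + (y + 9)²/32 = 1.
Ellipse, center (8, -9), major axis horizontal; a² = 81, b² = 32.
b² = 32 so b = 4√2; the minor axis has length 2b = 8√2.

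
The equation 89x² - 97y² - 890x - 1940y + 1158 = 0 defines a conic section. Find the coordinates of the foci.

(5, -10 - √186) and (5, -10 + √186)

Collect terms: 89(x² - 10x) -97(y² + 20y) = -1158
Completing the square gives 89(x - 5)² -97(y + 10)² = -1158 + 2225 - 9700 = -8633.
Divide through by -8633 to get (y + 10)²/89 - (x - 5)²/97 = 1.
Hyperbola, center (5, -10), transverse axis vertical; a² = 89, b² = 97.
c² = a² + b² = 89 + 97 = 186, so c = √186.
Foci lie on the vertical axis through the center: (h, k ± c).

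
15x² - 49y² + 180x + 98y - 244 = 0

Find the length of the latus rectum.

Collect terms: 15(x² + 12x) -49(y² - 2y) = 244
15(x + 6)² -49(y - 1)² = 244 + 540 - 49 = 735
Divide through by 735 to get (x + 6)²/49 - (y - 1)²/15 = 1.
Hyperbola, center (-6, 1), transverse axis horizontal; a² = 49, b² = 15.
Latus rectum length = 2b²/a = 2·15/7 = 30/7.

30/7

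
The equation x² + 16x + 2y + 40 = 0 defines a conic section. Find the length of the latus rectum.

2

Only x is squared. Complete the square in x: (x + 8)² = -2(y - 12).
Vertex (-8, 12); 4p = -2 so p = -1/2. Opens down.
Latus rectum length = |4p| = 2.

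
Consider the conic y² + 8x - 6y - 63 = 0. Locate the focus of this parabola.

Only y is squared. Complete the square in y: (y - 3)² = -8(x - 9).
Vertex (9, 3); 4p = -8 so p = -2. Opens left.
Focus is p units from the vertex along the axis: (h + p, k).

(7, 3)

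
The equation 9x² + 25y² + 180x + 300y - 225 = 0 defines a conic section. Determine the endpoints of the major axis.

Collect terms: 9(x² + 20x) + 25(y² + 12y) = 225
Complete the square: 9(x + 10)² + 25(y + 6)² = 225 + 900 + 900 = 2025
Dividing both sides by 2025: (x + 10)²/225 + (y + 6)²/81 = 1
Ellipse, center (-10, -6), major axis horizontal; a² = 225, b² = 81.
a = 15. Vertices at (h ± a, k).

(-25, -6) and (5, -6)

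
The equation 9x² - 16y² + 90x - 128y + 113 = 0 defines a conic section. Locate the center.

9(x² + 10x) -16(y² + 8y) = -113
Complete the square in x and y: 9(x + 5)² -16(y + 4)² = -113 + 225 - 256 = -144
Dividing both sides by -144: (y + 4)²/9 - (x + 5)²/16 = 1
Hyperbola with center (-5, -4).

(-5, -4)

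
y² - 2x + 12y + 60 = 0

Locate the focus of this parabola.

Only y is squared. Complete the square in y: (y + 6)² = 2(x - 12).
Vertex (12, -6); 4p = 2 so p = 1/2. Opens right.
Focus is p units from the vertex along the axis: (h + p, k).

(25/2, -6)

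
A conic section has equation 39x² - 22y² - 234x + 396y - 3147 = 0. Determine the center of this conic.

Rearranging, 39(x² - 6x) -22(y² - 18y) = 3147.
Complete the square in x and y: 39(x - 3)² -22(y - 9)² = 3147 + 351 - 1782 = 1716
Divide by 1716: (x - 3)²/44 - (y - 9)²/78 = 1
Hyperbola with center (3, 9).

(3, 9)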